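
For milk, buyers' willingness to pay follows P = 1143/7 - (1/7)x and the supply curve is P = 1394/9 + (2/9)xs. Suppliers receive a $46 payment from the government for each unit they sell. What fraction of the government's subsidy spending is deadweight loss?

DWL / government spending = 63/149

Pre-subsidy: 1143/7 - (1/7)x = 1394/9 + (2/9)x gives x* = 23 and P* = 160.
With the subsidy, sellers receive Ps = Pb + 46 for each unit, where Pb is the price buyers pay.
On the curves, Pb = 1143/7 - (1/7)x and Ps = 1394/9 + (2/9)x; the wedge Ps − Pb = 46 gives 1394/9 + (2/9)x − (1143/7 - (1/7)x) = 46, so x' = 149.
Then Pb = 1143/7 − (1/7)·149 = 142 and Ps = 1394/9 + (2/9)·149 = 188.
ΔCS = ½(23 + 149)(160 − 142) = 1548; ΔPS = ½(23 + 149)(188 − 160) = 2408.
Government spending = 46 × 149 = 6854.
DWL = ½ × 46 × (149 − 23) = 2898; fraction = 2898 / 6854 = 63/149.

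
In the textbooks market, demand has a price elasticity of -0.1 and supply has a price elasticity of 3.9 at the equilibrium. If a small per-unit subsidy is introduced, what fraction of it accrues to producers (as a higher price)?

Producer share = 0.025

For a small subsidy around the equilibrium, the benefit split depends on the relative slopes, which at a point are proportional to the elasticities.
Buyer share = εs/(εs + |εd|) = 3.9/(3.9 + 0.1) = 0.975; seller share = |εd|/(εs + |εd|) = 0.025.
So producers capture 0.025 of the subsidy.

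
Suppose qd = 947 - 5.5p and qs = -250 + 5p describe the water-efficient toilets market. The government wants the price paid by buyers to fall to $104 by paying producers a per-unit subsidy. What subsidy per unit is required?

Required subsidy s = $21 per unit

At a buyer price of 104, quantity demanded is 947 − 5.5·104 = 375.
Sellers supply 375 only when they receive ps with -250 + 5·ps = 375, i.e. ps = 125.
s = ps − pb = 125 − 104 = 21.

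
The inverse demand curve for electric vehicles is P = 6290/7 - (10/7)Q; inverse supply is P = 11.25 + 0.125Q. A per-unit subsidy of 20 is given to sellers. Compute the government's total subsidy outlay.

Government cost = 1016200/87

Pre-subsidy: 6290/7 - (10/7)Q = 11.25 + 0.125Q gives Q* = 49690/87 and P* = 7190/87.
With the subsidy, sellers receive Ps = Pb + 20 for each unit, where Pb is the price buyers pay.
On the curves, Pb = 6290/7 - (10/7)Q and Ps = 11.25 + 0.125Q; the wedge Ps − Pb = 20 gives 11.25 + 0.125Q − (6290/7 - (10/7)Q) = 20, so Q' = 50810/87.
Then Pb = 6290/7 − (10/7)·(50810/87) = 5590/87 and Ps = 11.25 + 0.125·(50810/87) = 7330/87.
Government outlay = subsidy × quantity = 20 × 50810/87 = 1016200/87.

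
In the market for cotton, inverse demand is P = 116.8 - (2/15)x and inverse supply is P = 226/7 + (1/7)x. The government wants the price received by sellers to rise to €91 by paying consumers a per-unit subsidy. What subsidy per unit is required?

At a seller price of 91, quantity supplied is -226 + 7·91 = 411.
Buyers absorb 411 only when they pay Pb = 116.8 − (2/15)·411 = 62.
s = Ps − Pb = 91 − 62 = 29.

Required subsidy s = €29 per unit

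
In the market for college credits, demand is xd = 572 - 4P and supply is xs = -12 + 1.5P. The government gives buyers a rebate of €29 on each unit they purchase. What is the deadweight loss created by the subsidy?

Deadweight loss = 5046/11

Pre-subsidy: 572 - 4P = -12 + 1.5P gives P* = 1168/11, x* = 1620/11.
With the rebate, buyers effectively pay Pb = Ps − 29, where Ps is the price sellers receive.
Demand in terms of Ps becomes xd = 572 − 4(Ps − 29) = 688 - 4Ps. Setting this equal to supply: 688 - 4Ps = -12 + 1.5Ps, so Ps = 1400/11.
Buyers pay Pb = 1400/11 − 29 = 1081/11; x' = -12 + 1.5·(1400/11) = 1968/11.
The subsidy expands output by 1968/11 − 1620/11 = 348/11 past the efficient level; on those units the gap between marginal cost and willingness to pay runs from 0 up to 29.
DWL = ½ × 29 × 348/11 = 5046/11.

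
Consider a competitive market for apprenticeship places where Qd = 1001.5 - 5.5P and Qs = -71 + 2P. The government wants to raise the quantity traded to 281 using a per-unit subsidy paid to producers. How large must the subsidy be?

At Q = 281, invert demand for the buyer price: Pb = (1001.5 − 281)/5.5 = 131; invert supply for the seller price: Ps = (281 − (-71))/2 = 176.
The subsidy must fill the gap: s = Ps − Pb = 176 − 131 = 45.

Required subsidy s = 45 per unit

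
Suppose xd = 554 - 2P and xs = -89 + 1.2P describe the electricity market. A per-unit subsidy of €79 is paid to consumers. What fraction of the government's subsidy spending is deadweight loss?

Pre-subsidy: 554 - 2P = -89 + 1.2P gives P* = 200.9375, x* = 152.125.
With the rebate, buyers effectively pay Pb = Ps − 79, where Ps is the price sellers receive.
Demand in terms of Ps becomes xd = 554 − 2(Ps − 79) = 712 - 2Ps. Setting this equal to supply: 712 - 2Ps = -89 + 1.2Ps, so Ps = 250.3125.
Buyers pay Pb = 250.3125 − 79 = 171.3125; x' = -89 + 1.2·250.3125 = 211.375.
ΔCS = ½(152.125 + 211.375)(200.9375 − 171.3125) = 5384.34375; ΔPS = ½(152.125 + 211.375)(250.3125 − 200.9375) = 8973.90625.
Government spending = 79 × 211.375 = 16698.625.
DWL = ½ × 79 × (211.375 − 152.125) = 2340.375; fraction = 2340.375 / 16698.625 = 237/1691.

DWL / government spending = 237/1691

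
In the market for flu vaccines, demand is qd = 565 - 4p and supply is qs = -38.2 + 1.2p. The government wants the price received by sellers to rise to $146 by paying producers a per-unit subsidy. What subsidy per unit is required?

At a seller price of 146, quantity supplied is -38.2 + 1.2·146 = 137.
Buyers absorb 137 only when they pay pb with 565 − 4·pb = 137, i.e. pb = 107.
s = ps − pb = 146 − 107 = 39.

Required subsidy s = $39 per unit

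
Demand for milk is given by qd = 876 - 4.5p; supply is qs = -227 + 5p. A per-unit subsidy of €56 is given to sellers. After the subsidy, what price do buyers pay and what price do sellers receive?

Buyers pay 1646/19; sellers receive 2710/19

Pre-subsidy: 876 - 4.5p = -227 + 5p gives p* = 2206/19, q* = 6717/19.
With the subsidy, sellers receive ps = pb + 56 for each unit, where pb is the price buyers pay.
Supply in terms of pb becomes qs = -227 + 5(pb + 56) = 53 + 5pb. Setting this equal to demand: 876 - 4.5pb = 53 + 5pb, so pb = 1646/19.
Sellers receive ps = 1646/19 + 56 = 2710/19; q' = 876 − 4.5·(1646/19) = 9237/19.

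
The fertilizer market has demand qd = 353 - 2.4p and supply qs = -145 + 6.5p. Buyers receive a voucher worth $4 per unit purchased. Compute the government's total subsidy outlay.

Pre-subsidy: 353 - 2.4p = -145 + 6.5p gives p* = 4980/89, q* = 19465/89.
With the rebate, buyers effectively pay pb = ps − 4, where ps is the price sellers receive.
Demand in terms of ps becomes qd = 353 − 2.4(ps − 4) = 362.6 - 2.4ps. Setting this equal to supply: 362.6 - 2.4ps = -145 + 6.5ps, so ps = 5076/89.
Buyers pay pb = 5076/89 − 4 = 4720/89; q' = -145 + 6.5·(5076/89) = 20089/89.
Government outlay = subsidy × quantity = 4 × 20089/89 = 80356/89.

Government cost = 80356/89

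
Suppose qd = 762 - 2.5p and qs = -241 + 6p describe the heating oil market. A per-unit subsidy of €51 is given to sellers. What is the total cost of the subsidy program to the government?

Government cost = €28407

Pre-subsidy: 762 - 2.5p = -241 + 6p gives p* = 118, q* = 467.
With the subsidy, sellers receive ps = pb + 51 for each unit, where pb is the price buyers pay.
Supply in terms of pb becomes qs = -241 + 6(pb + 51) = 65 + 6pb. Setting this equal to demand: 762 - 2.5pb = 65 + 6pb, so pb = 82.
Sellers receive ps = 82 + 51 = 133; q' = 762 − 2.5·82 = 557.
Government outlay = subsidy × quantity = 51 × 557 = 28407.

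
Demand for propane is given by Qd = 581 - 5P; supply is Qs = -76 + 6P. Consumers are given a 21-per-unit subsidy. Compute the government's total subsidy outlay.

Government cost = 78456/11

Pre-subsidy: 581 - 5P = -76 + 6P gives P* = 657/11, Q* = 3106/11.
With the rebate, buyers effectively pay Pb = Ps − 21, where Ps is the price sellers receive.
Demand in terms of Ps becomes Qd = 581 − 5(Ps − 21) = 686 - 5Ps. Setting this equal to supply: 686 - 5Ps = -76 + 6Ps, so Ps = 762/11.
Buyers pay Pb = 762/11 − 21 = 531/11; Q' = -76 + 6·(762/11) = 3736/11.
Government outlay = subsidy × quantity = 21 × 3736/11 = 78456/11.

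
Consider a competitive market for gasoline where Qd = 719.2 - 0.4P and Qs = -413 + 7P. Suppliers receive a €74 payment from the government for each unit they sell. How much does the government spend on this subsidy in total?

Government cost = €50764

Pre-subsidy: 719.2 - 0.4P = -413 + 7P gives P* = 153, Q* = 658.
With the subsidy, sellers receive Ps = Pb + 74 for each unit, where Pb is the price buyers pay.
Supply in terms of Pb becomes Qs = -413 + 7(Pb + 74) = 105 + 7Pb. Setting this equal to demand: 719.2 - 0.4Pb = 105 + 7Pb, so Pb = 83.
Sellers receive Ps = 83 + 74 = 157; Q' = 719.2 − 0.4·83 = 686.
Government outlay = subsidy × quantity = 74 × 686 = 50764.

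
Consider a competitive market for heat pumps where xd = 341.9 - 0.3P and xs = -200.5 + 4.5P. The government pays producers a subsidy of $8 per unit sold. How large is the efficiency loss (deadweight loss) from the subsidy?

Pre-subsidy: 341.9 - 0.3P = -200.5 + 4.5P gives P* = 113, x* = 308.
With the subsidy, sellers receive Ps = Pb + 8 for each unit, where Pb is the price buyers pay.
Supply in terms of Pb becomes xs = -200.5 + 4.5(Pb + 8) = -164.5 + 4.5Pb. Setting this equal to demand: 341.9 - 0.3Pb = -164.5 + 4.5Pb, so Pb = 105.5.
Sellers receive Ps = 105.5 + 8 = 113.5; x' = 341.9 − 0.3·105.5 = 310.25.
The subsidy expands output by 310.25 − 308 = 2.25 past the efficient level; on those units the gap between marginal cost and willingness to pay runs from 0 up to 8.
DWL = ½ × 8 × 2.25 = 9.

Deadweight loss = $9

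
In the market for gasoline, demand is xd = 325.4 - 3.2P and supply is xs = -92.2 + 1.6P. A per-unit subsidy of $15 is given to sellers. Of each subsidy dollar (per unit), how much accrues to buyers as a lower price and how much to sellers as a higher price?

Buyers gain $5 per unit; sellers gain $10 per unit

Pre-subsidy: 325.4 - 3.2P = -92.2 + 1.6P gives P* = 87, x* = 47.
With the subsidy, sellers receive Ps = Pb + 15 for each unit, where Pb is the price buyers pay.
Supply in terms of Pb becomes xs = -92.2 + 1.6(Pb + 15) = -68.2 + 1.6Pb. Setting this equal to demand: 325.4 - 3.2Pb = -68.2 + 1.6Pb, so Pb = 82.
Sellers receive Ps = 82 + 15 = 97; x' = 325.4 − 3.2·82 = 63.
Buyers' price falls by P* − Pb = 87 − 82 = 5; sellers' price rises by Ps − P* = 97 − 87 = 10.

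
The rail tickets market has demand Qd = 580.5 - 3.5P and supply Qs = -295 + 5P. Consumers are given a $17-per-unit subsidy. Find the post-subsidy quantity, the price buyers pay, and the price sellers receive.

Pre-subsidy: 580.5 - 3.5P = -295 + 5P gives P* = 103, Q* = 220.
With the rebate, buyers effectively pay Pb = Ps − 17, where Ps is the price sellers receive.
Demand in terms of Ps becomes Qd = 580.5 − 3.5(Ps − 17) = 640 - 3.5Ps. Setting this equal to supply: 640 - 3.5Ps = -295 + 5Ps, so Ps = 110.
Buyers pay Pb = 110 − 17 = 93; Q' = -295 + 5·110 = 255.

Q' = 255; buyers pay $93; sellers receive $110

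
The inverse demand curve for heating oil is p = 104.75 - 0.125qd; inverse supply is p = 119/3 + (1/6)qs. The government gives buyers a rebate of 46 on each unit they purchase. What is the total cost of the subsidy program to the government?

Pre-subsidy: 104.75 - 0.125q = 119/3 + (1/6)q gives q* = 1562/7 and p* = 538/7.
With the rebate, buyers effectively pay pb = ps − 46, where ps is the price sellers receive.
On the curves, pb = 104.75 - 0.125q and ps = 119/3 + (1/6)q; the wedge ps − pb = 46 gives 119/3 + (1/6)q − (104.75 - 0.125q) = 46, so q' = 2666/7.
Then pb = 104.75 − 0.125·(2666/7) = 400/7 and ps = 119/3 + (1/6)·(2666/7) = 722/7.
Government outlay = subsidy × quantity = 46 × 2666/7 = 122636/7.

Government cost = 122636/7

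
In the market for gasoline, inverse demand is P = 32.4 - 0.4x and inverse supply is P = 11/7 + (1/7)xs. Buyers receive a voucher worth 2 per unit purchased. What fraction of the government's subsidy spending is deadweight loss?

Pre-subsidy: 32.4 - 0.4x = 11/7 + (1/7)x gives x* = 1079/19 and P* = 184/19.
With the rebate, buyers effectively pay Pb = Ps − 2, where Ps is the price sellers receive.
On the curves, Pb = 32.4 - 0.4x and Ps = 11/7 + (1/7)x; the wedge Ps − Pb = 2 gives 11/7 + (1/7)x − (32.4 - 0.4x) = 2, so x' = 1149/19.
Then Pb = 32.4 − 0.4·(1149/19) = 156/19 and Ps = 11/7 + (1/7)·(1149/19) = 194/19.
ΔCS = ½(1079/19 + 1149/19)(184/19 − 156/19) = 31192/361; ΔPS = ½(1079/19 + 1149/19)(194/19 − 184/19) = 11140/361.
Government spending = 2 × 1149/19 = 2298/19.
DWL = ½ × 2 × (1149/19 − 1079/19) = 70/19; fraction = (70/19) / (2298/19) = 35/1149.

DWL / government spending = 35/1149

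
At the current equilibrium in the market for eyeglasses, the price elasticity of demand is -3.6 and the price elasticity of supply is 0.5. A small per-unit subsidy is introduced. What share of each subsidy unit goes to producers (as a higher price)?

Producer share = 36/41

For a small subsidy around the equilibrium, the benefit split depends on the relative slopes, which at a point are proportional to the elasticities.
Buyer share = εs/(εs + |εd|) = 0.5/(0.5 + 3.6) = 5/41; seller share = |εd|/(εs + |εd|) = 36/41.
So producers capture 36/41 of the subsidy.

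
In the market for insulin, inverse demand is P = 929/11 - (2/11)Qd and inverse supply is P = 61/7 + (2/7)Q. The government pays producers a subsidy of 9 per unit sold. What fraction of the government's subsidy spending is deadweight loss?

Pre-subsidy: 929/11 - (2/11)Q = 61/7 + (2/7)Q gives Q* = 162 and P* = 55.
With the subsidy, sellers receive Ps = Pb + 9 for each unit, where Pb is the price buyers pay.
On the curves, Pb = 929/11 - (2/11)Q and Ps = 61/7 + (2/7)Q; the wedge Ps − Pb = 9 gives 61/7 + (2/7)Q − (929/11 - (2/11)Q) = 9, so Q' = 181.25.
Then Pb = 929/11 − (2/11)·181.25 = 51.5 and Ps = 61/7 + (2/7)·181.25 = 60.5.
ΔCS = ½(162 + 181.25)(55 − 51.5) = 600.6875; ΔPS = ½(162 + 181.25)(60.5 − 55) = 943.9375.
Government spending = 9 × 181.25 = 1631.25.
DWL = ½ × 9 × (181.25 − 162) = 86.625; fraction = 86.625 / 1631.25 = 77/1450.

DWL / government spending = 77/1450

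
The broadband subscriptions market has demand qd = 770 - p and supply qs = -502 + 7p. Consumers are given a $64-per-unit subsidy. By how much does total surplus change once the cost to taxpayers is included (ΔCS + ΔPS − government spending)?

Net change in total surplus = -$1792

Pre-subsidy: 770 - p = -502 + 7p gives p* = 159, q* = 611.
With the rebate, buyers effectively pay pb = ps − 64, where ps is the price sellers receive.
Demand in terms of ps becomes qd = 770 − 1(ps − 64) = 834 - ps. Setting this equal to supply: 834 - ps = -502 + 7ps, so ps = 167.
Buyers pay pb = 167 − 64 = 103; q' = -502 + 7·167 = 667.
ΔCS = ½(611 + 667)(159 − 103) = 35784; ΔPS = ½(611 + 667)(167 − 159) = 5112.
Government spending = 64 × 667 = 42688.
Net change = 35784 + 5112 − 42688 = -1792. The loss equals the DWL triangle ½·64·56.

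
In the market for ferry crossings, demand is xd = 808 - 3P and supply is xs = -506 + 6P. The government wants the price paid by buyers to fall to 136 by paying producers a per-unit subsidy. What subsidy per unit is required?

Required subsidy s = 15 per unit

At a buyer price of 136, quantity demanded is 808 − 3·136 = 400.
Sellers supply 400 only when they receive Ps with -506 + 6·Ps = 400, i.e. Ps = 151.
s = Ps − Pb = 151 − 136 = 15.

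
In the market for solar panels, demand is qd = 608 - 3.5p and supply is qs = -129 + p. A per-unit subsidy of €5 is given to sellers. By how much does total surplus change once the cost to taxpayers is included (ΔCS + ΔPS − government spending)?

Net change in total surplus = -175/18

Pre-subsidy: 608 - 3.5p = -129 + p gives p* = 1474/9, q* = 313/9.
With the subsidy, sellers receive ps = pb + 5 for each unit, where pb is the price buyers pay.
Supply in terms of pb becomes qs = -129 + 1(pb + 5) = -124 + pb. Setting this equal to demand: 608 - 3.5pb = -124 + pb, so pb = 488/3.
Sellers receive ps = 488/3 + 5 = 503/3; q' = 608 − 3.5·(488/3) = 116/3.
ΔCS = ½(313/9 + 116/3)(1474/9 − 488/3) = 3305/81; ΔPS = ½(313/9 + 116/3)(503/3 − 1474/9) = 23135/162.
Government spending = 5 × 116/3 = 580/3.
Net change = 3305/81 + 23135/162 − 580/3 = -175/18. The loss equals the DWL triangle ½·5·35/9.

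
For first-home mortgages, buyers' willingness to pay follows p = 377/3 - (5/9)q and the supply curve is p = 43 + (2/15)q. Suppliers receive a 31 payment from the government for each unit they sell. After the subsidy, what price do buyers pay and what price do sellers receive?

Pre-subsidy: 377/3 - (5/9)q = 43 + (2/15)q gives q* = 120 and p* = 59.
With the subsidy, sellers receive ps = pb + 31 for each unit, where pb is the price buyers pay.
On the curves, pb = 377/3 - (5/9)q and ps = 43 + (2/15)q; the wedge ps − pb = 31 gives 43 + (2/15)q − (377/3 - (5/9)q) = 31, so q' = 165.
Then pb = 377/3 − (5/9)·165 = 34 and ps = 43 + (2/15)·165 = 65.

Buyers pay 34; sellers receive 65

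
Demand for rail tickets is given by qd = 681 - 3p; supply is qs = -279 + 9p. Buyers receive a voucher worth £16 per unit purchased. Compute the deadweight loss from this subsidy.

Deadweight loss = £288

Pre-subsidy: 681 - 3p = -279 + 9p gives p* = 80, q* = 441.
With the rebate, buyers effectively pay pb = ps − 16, where ps is the price sellers receive.
Demand in terms of ps becomes qd = 681 − 3(ps − 16) = 729 - 3ps. Setting this equal to supply: 729 - 3ps = -279 + 9ps, so ps = 84.
Buyers pay pb = 84 − 16 = 68; q' = -279 + 9·84 = 477.
The subsidy expands output by 477 − 441 = 36 past the efficient level; on those units the gap between marginal cost and willingness to pay runs from 0 up to 16.
DWL = ½ × 16 × 36 = 288.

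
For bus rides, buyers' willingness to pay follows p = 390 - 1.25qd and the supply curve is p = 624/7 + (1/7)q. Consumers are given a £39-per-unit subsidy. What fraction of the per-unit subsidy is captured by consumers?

Pre-subsidy: 390 - 1.25q = 624/7 + (1/7)q gives q* = 216 and p* = 120.
With the rebate, buyers effectively pay pb = ps − 39, where ps is the price sellers receive.
On the curves, pb = 390 - 1.25q and ps = 624/7 + (1/7)q; the wedge ps − pb = 39 gives 624/7 + (1/7)q − (390 - 1.25q) = 39, so q' = 244.
Then pb = 390 − 1.25·244 = 85 and ps = 624/7 + (1/7)·244 = 124.
Buyers' price falls by p* − pb = 120 − 85 = 35; sellers' price rises by ps − p* = 124 − 120 = 4.
So consumers capture 35/39 = 35/39 of each unit of subsidy.

Consumer share = 35/39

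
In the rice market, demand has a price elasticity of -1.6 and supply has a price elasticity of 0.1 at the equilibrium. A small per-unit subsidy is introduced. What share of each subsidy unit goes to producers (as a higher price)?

Producer share = 16/17

For a small subsidy around the equilibrium, the benefit split depends on the relative slopes, which at a point are proportional to the elasticities.
Buyer share = εs/(εs + |εd|) = 0.1/(0.1 + 1.6) = 1/17; seller share = |εd|/(εs + |εd|) = 16/17.
So producers capture 16/17 of the subsidy.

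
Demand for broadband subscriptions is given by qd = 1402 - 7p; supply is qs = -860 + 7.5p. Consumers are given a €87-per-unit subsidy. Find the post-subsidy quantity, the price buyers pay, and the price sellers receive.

q' = 625; buyers pay €111; sellers receive €198

Pre-subsidy: 1402 - 7p = -860 + 7.5p gives p* = 156, q* = 310.
With the rebate, buyers effectively pay pb = ps − 87, where ps is the price sellers receive.
Demand in terms of ps becomes qd = 1402 − 7(ps − 87) = 2011 - 7ps. Setting this equal to supply: 2011 - 7ps = -860 + 7.5ps, so ps = 198.
Buyers pay pb = 198 − 87 = 111; q' = -860 + 7.5·198 = 625.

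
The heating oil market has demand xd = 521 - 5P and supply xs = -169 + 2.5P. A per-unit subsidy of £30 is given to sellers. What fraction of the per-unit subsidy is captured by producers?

Producer share = 2/3

Pre-subsidy: 521 - 5P = -169 + 2.5P gives P* = 92, x* = 61.
With the subsidy, sellers receive Ps = Pb + 30 for each unit, where Pb is the price buyers pay.
Supply in terms of Pb becomes xs = -169 + 2.5(Pb + 30) = -94 + 2.5Pb. Setting this equal to demand: 521 - 5Pb = -94 + 2.5Pb, so Pb = 82.
Sellers receive Ps = 82 + 30 = 112; x' = 521 − 5·82 = 111.
Buyers' price falls by P* − Pb = 92 − 82 = 10; sellers' price rises by Ps − P* = 112 − 92 = 20.
So producers capture 20/30 = 2/3 of each unit of subsidy.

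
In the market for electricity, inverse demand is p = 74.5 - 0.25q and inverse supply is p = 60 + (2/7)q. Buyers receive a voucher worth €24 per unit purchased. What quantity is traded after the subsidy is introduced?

Pre-subsidy: 74.5 - 0.25q = 60 + (2/7)q gives q* = 406/15 and p* = 1016/15.
With the rebate, buyers effectively pay pb = ps − 24, where ps is the price sellers receive.
On the curves, pb = 74.5 - 0.25q and ps = 60 + (2/7)q; the wedge ps − pb = 24 gives 60 + (2/7)q − (74.5 - 0.25q) = 24, so q' = 1078/15.
Then pb = 74.5 − 0.25·(1078/15) = 848/15 and ps = 60 + (2/7)·(1078/15) = 1208/15.

q' = 1078/15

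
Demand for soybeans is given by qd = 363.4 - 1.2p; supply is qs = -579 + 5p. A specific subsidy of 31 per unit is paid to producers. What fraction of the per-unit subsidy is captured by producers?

Producer share = 6/31

Pre-subsidy: 363.4 - 1.2p = -579 + 5p gives p* = 152, q* = 181.
With the subsidy, sellers receive ps = pb + 31 for each unit, where pb is the price buyers pay.
Supply in terms of pb becomes qs = -579 + 5(pb + 31) = -424 + 5pb. Setting this equal to demand: 363.4 - 1.2pb = -424 + 5pb, so pb = 127.
Sellers receive ps = 127 + 31 = 158; q' = 363.4 − 1.2·127 = 211.
Buyers' price falls by p* − pb = 152 − 127 = 25; sellers' price rises by ps − p* = 158 − 152 = 6.
So producers capture 6/31 = 6/31 of each unit of subsidy.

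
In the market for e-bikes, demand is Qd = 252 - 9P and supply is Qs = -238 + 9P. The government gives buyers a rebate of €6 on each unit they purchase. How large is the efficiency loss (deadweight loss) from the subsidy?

Pre-subsidy: 252 - 9P = -238 + 9P gives P* = 245/9, Q* = 7.
With the rebate, buyers effectively pay Pb = Ps − 6, where Ps is the price sellers receive.
Demand in terms of Ps becomes Qd = 252 − 9(Ps − 6) = 306 - 9Ps. Setting this equal to supply: 306 - 9Ps = -238 + 9Ps, so Ps = 272/9.
Buyers pay Pb = 272/9 − 6 = 218/9; Q' = -238 + 9·(272/9) = 34.
The subsidy expands output by 34 − 7 = 27 past the efficient level; on those units the gap between marginal cost and willingness to pay runs from 0 up to 6.
DWL = ½ × 6 × 27 = 81.

Deadweight loss = €81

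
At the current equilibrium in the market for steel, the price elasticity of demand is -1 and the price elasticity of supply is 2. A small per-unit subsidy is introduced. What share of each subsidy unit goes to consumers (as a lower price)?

For a small subsidy around the equilibrium, the benefit split depends on the relative slopes, which at a point are proportional to the elasticities.
Buyer share = εs/(εs + |εd|) = 2/(2 + 1) = 2/3; seller share = |εd|/(εs + |εd|) = 1/3.

Consumer share = 2/3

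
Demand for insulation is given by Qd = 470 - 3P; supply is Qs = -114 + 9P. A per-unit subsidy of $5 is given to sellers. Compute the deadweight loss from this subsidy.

Pre-subsidy: 470 - 3P = -114 + 9P gives P* = 146/3, Q* = 324.
With the subsidy, sellers receive Ps = Pb + 5 for each unit, where Pb is the price buyers pay.
Supply in terms of Pb becomes Qs = -114 + 9(Pb + 5) = -69 + 9Pb. Setting this equal to demand: 470 - 3Pb = -69 + 9Pb, so Pb = 539/12.
Sellers receive Ps = 539/12 + 5 = 599/12; Q' = 470 − 3·(539/12) = 335.25.
The subsidy expands output by 335.25 − 324 = 11.25 past the efficient level; on those units the gap between marginal cost and willingness to pay runs from 0 up to 5.
DWL = ½ × 5 × 11.25 = 28.125.

Deadweight loss = $28.125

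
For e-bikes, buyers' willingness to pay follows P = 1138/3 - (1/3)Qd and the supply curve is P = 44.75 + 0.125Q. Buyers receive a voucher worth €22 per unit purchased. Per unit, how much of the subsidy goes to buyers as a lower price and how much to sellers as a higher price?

Buyers gain €16 per unit; sellers gain €6 per unit

Pre-subsidy: 1138/3 - (1/3)Q = 44.75 + 0.125Q gives Q* = 730 and P* = 136.
With the rebate, buyers effectively pay Pb = Ps − 22, where Ps is the price sellers receive.
On the curves, Pb = 1138/3 - (1/3)Q and Ps = 44.75 + 0.125Q; the wedge Ps − Pb = 22 gives 44.75 + 0.125Q − (1138/3 - (1/3)Q) = 22, so Q' = 778.
Then Pb = 1138/3 − (1/3)·778 = 120 and Ps = 44.75 + 0.125·778 = 142.
Buyers' price falls by P* − Pb = 136 − 120 = 16; sellers' price rises by Ps − P* = 142 − 136 = 6.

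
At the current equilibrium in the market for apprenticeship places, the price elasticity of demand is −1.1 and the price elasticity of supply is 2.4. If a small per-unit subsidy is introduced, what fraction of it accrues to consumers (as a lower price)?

Consumer share = 24/35

For a small subsidy around the equilibrium, the benefit split depends on the relative slopes, which at a point are proportional to the elasticities.
Buyer share = εs/(εs + |εd|) = 2.4/(2.4 + 1.1) = 24/35; seller share = |εd|/(εs + |εd|) = 11/35.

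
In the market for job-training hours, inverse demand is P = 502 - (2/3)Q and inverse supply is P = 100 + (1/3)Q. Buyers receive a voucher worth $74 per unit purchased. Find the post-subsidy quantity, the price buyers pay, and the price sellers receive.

Pre-subsidy: 502 - (2/3)Q = 100 + (1/3)Q gives Q* = 402 and P* = 234.
With the rebate, buyers effectively pay Pb = Ps − 74, where Ps is the price sellers receive.
On the curves, Pb = 502 - (2/3)Q and Ps = 100 + (1/3)Q; the wedge Ps − Pb = 74 gives 100 + (1/3)Q − (502 - (2/3)Q) = 74, so Q' = 476.
Then Pb = 502 − (2/3)·476 = 554/3 and Ps = 100 + (1/3)·476 = 776/3.

Q' = 476; buyers pay 554/3; sellers receive 776/3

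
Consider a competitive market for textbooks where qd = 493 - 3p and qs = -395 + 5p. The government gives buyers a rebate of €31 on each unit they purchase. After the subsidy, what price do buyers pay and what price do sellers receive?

Pre-subsidy: 493 - 3p = -395 + 5p gives p* = 111, q* = 160.
With the rebate, buyers effectively pay pb = ps − 31, where ps is the price sellers receive.
Demand in terms of ps becomes qd = 493 − 3(ps − 31) = 586 - 3ps. Setting this equal to supply: 586 - 3ps = -395 + 5ps, so ps = 122.625.
Buyers pay pb = 122.625 − 31 = 91.625; q' = -395 + 5·122.625 = 218.125.

Buyers pay €91.625; sellers receive €122.625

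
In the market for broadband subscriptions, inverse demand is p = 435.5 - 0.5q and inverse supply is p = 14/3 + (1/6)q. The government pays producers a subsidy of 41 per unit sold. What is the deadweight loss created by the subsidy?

Pre-subsidy: 435.5 - 0.5q = 14/3 + (1/6)q gives q* = 646.25 and p* = 112.375.
With the subsidy, sellers receive ps = pb + 41 for each unit, where pb is the price buyers pay.
On the curves, pb = 435.5 - 0.5q and ps = 14/3 + (1/6)q; the wedge ps − pb = 41 gives 14/3 + (1/6)q − (435.5 - 0.5q) = 41, so q' = 707.75.
Then pb = 435.5 − 0.5·707.75 = 81.625 and ps = 14/3 + (1/6)·707.75 = 122.625.
The subsidy expands output by 707.75 − 646.25 = 61.5 past the efficient level; on those units the gap between marginal cost and willingness to pay runs from 0 up to 41.
DWL = ½ × 41 × 61.5 = 1260.75.

Deadweight loss = 1260.75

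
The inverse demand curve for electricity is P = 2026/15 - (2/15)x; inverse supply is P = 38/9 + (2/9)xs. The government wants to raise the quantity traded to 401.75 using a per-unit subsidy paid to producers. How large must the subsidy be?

At x = 401.75, from the demand curve buyers pay Pb = 2026/15 − (2/15)·401.75 = 81.5; from the supply curve sellers need Ps = 38/9 + (2/9)·401.75 = 93.5.
The subsidy must fill the gap: s = Ps − Pb = 93.5 − 81.5 = 12.

Required subsidy s = 12 per unit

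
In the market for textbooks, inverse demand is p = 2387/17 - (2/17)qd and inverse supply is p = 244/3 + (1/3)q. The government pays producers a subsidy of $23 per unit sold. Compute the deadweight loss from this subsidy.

Deadweight loss = $586.5

Pre-subsidy: 2387/17 - (2/17)q = 244/3 + (1/3)q gives q* = 131 and p* = 125.
With the subsidy, sellers receive ps = pb + 23 for each unit, where pb is the price buyers pay.
On the curves, pb = 2387/17 - (2/17)q and ps = 244/3 + (1/3)q; the wedge ps − pb = 23 gives 244/3 + (1/3)q − (2387/17 - (2/17)q) = 23, so q' = 182.
Then pb = 2387/17 − (2/17)·182 = 119 and ps = 244/3 + (1/3)·182 = 142.
The subsidy expands output by 182 − 131 = 51 past the efficient level; on those units the gap between marginal cost and willingness to pay runs from 0 up to 23.
DWL = ½ × 23 × 51 = 586.5.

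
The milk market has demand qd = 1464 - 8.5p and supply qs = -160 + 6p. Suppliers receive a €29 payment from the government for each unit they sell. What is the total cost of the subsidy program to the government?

Government cost = €17806

Pre-subsidy: 1464 - 8.5p = -160 + 6p gives p* = 112, q* = 512.
With the subsidy, sellers receive ps = pb + 29 for each unit, where pb is the price buyers pay.
Supply in terms of pb becomes qs = -160 + 6(pb + 29) = 14 + 6pb. Setting this equal to demand: 1464 - 8.5pb = 14 + 6pb, so pb = 100.
Sellers receive ps = 100 + 29 = 129; q' = 1464 − 8.5·100 = 614.
Government outlay = subsidy × quantity = 29 × 614 = 17806.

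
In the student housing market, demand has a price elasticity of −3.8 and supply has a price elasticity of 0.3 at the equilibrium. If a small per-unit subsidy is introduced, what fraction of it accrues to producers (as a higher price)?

Producer share = 38/41

For a small subsidy around the equilibrium, the benefit split depends on the relative slopes, which at a point are proportional to the elasticities.
Buyer share = εs/(εs + |εd|) = 0.3/(0.3 + 3.8) = 3/41; seller share = |εd|/(εs + |εd|) = 38/41.
So producers capture 38/41 of the subsidy.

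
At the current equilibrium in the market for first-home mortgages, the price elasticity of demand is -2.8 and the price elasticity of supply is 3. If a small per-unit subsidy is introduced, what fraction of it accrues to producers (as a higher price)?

For a small subsidy around the equilibrium, the benefit split depends on the relative slopes, which at a point are proportional to the elasticities.
Buyer share = εs/(εs + |εd|) = 3/(3 + 2.8) = 15/29; seller share = |εd|/(εs + |εd|) = 14/29.
So producers capture 14/29 of the subsidy.

Producer share = 14/29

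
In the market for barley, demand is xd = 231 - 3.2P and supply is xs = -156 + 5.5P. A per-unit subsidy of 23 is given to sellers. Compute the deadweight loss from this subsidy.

Pre-subsidy: 231 - 3.2P = -156 + 5.5P gives P* = 1290/29, x* = 2571/29.
With the subsidy, sellers receive Ps = Pb + 23 for each unit, where Pb is the price buyers pay.
Supply in terms of Pb becomes xs = -156 + 5.5(Pb + 23) = -29.5 + 5.5Pb. Setting this equal to demand: 231 - 3.2Pb = -29.5 + 5.5Pb, so Pb = 2605/87.
Sellers receive Ps = 2605/87 + 23 = 4606/87; x' = 231 − 3.2·(2605/87) = 11761/87.
The subsidy expands output by 11761/87 − 2571/29 = 4048/87 past the efficient level; on those units the gap between marginal cost and willingness to pay runs from 0 up to 23.
DWL = ½ × 23 × 4048/87 = 46552/87.

Deadweight loss = 46552/87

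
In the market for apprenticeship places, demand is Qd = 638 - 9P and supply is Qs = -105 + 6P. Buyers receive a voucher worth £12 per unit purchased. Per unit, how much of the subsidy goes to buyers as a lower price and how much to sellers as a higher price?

Pre-subsidy: 638 - 9P = -105 + 6P gives P* = 743/15, Q* = 192.2.
With the rebate, buyers effectively pay Pb = Ps − 12, where Ps is the price sellers receive.
Demand in terms of Ps becomes Qd = 638 − 9(Ps − 12) = 746 - 9Ps. Setting this equal to supply: 746 - 9Ps = -105 + 6Ps, so Ps = 851/15.
Buyers pay Pb = 851/15 − 12 = 671/15; Q' = -105 + 6·(851/15) = 235.4.
Buyers' price falls by P* − Pb = 743/15 − 671/15 = 4.8; sellers' price rises by Ps − P* = 851/15 − 743/15 = 7.2.

Buyers gain £4.8 per unit; sellers gain £7.2 per unit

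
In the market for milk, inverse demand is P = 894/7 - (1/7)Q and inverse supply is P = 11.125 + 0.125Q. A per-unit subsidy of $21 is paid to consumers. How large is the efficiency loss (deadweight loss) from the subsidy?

Pre-subsidy: 894/7 - (1/7)Q = 11.125 + 0.125Q gives Q* = 6529/15 and P* = 983/15.
With the rebate, buyers effectively pay Pb = Ps − 21, where Ps is the price sellers receive.
On the curves, Pb = 894/7 - (1/7)Q and Ps = 11.125 + 0.125Q; the wedge Ps − Pb = 21 gives 11.125 + 0.125Q − (894/7 - (1/7)Q) = 21, so Q' = 1541/3.
Then Pb = 894/7 − (1/7)·(1541/3) = 163/3 and Ps = 11.125 + 0.125·(1541/3) = 226/3.
The subsidy expands output by 1541/3 − 6529/15 = 78.4 past the efficient level; on those units the gap between marginal cost and willingness to pay runs from 0 up to 21.
DWL = ½ × 21 × 78.4 = 823.2.

Deadweight loss = $823.2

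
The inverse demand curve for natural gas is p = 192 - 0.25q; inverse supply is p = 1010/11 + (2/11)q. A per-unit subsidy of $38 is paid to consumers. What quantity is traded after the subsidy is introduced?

Pre-subsidy: 192 - 0.25q = 1010/11 + (2/11)q gives q* = 232 and p* = 134.
With the rebate, buyers effectively pay pb = ps − 38, where ps is the price sellers receive.
On the curves, pb = 192 - 0.25q and ps = 1010/11 + (2/11)q; the wedge ps − pb = 38 gives 1010/11 + (2/11)q − (192 - 0.25q) = 38, so q' = 320.
Then pb = 192 − 0.25·320 = 112 and ps = 1010/11 + (2/11)·320 = 150.

q' = 320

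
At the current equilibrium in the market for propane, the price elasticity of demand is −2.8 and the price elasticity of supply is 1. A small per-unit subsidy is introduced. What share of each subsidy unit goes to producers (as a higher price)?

Producer share = 14/19

For a small subsidy around the equilibrium, the benefit split depends on the relative slopes, which at a point are proportional to the elasticities.
Buyer share = εs/(εs + |εd|) = 1/(1 + 2.8) = 5/19; seller share = |εd|/(εs + |εd|) = 14/19.
So producers capture 14/19 of the subsidy.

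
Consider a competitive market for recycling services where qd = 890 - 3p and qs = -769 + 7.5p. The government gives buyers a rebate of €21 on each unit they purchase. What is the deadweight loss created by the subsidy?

Deadweight loss = €472.5

Pre-subsidy: 890 - 3p = -769 + 7.5p gives p* = 158, q* = 416.
With the rebate, buyers effectively pay pb = ps − 21, where ps is the price sellers receive.
Demand in terms of ps becomes qd = 890 − 3(ps − 21) = 953 - 3ps. Setting this equal to supply: 953 - 3ps = -769 + 7.5ps, so ps = 164.
Buyers pay pb = 164 − 21 = 143; q' = -769 + 7.5·164 = 461.
The subsidy expands output by 461 − 416 = 45 past the efficient level; on those units the gap between marginal cost and willingness to pay runs from 0 up to 21.
DWL = ½ × 21 × 45 = 472.5.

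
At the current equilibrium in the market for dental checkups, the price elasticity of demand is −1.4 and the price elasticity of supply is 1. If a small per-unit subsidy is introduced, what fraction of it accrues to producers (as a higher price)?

Producer share = 7/12

For a small subsidy around the equilibrium, the benefit split depends on the relative slopes, which at a point are proportional to the elasticities.
Buyer share = εs/(εs + |εd|) = 1/(1 + 1.4) = 5/12; seller share = |εd|/(εs + |εd|) = 7/12.
So producers capture 7/12 of the subsidy.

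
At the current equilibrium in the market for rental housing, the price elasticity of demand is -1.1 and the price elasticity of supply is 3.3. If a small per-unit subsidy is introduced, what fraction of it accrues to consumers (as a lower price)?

Consumer share = 0.75

For a small subsidy around the equilibrium, the benefit split depends on the relative slopes, which at a point are proportional to the elasticities.
Buyer share = εs/(εs + |εd|) = 3.3/(3.3 + 1.1) = 0.75; seller share = |εd|/(εs + |εd|) = 0.25.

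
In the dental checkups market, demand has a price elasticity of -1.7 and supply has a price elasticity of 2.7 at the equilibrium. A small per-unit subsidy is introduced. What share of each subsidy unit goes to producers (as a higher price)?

For a small subsidy around the equilibrium, the benefit split depends on the relative slopes, which at a point are proportional to the elasticities.
Buyer share = εs/(εs + |εd|) = 2.7/(2.7 + 1.7) = 27/44; seller share = |εd|/(εs + |εd|) = 17/44.
So producers capture 17/44 of the subsidy.

Producer share = 17/44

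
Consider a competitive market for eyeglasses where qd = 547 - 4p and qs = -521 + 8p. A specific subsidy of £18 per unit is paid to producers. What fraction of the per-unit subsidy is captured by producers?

Pre-subsidy: 547 - 4p = -521 + 8p gives p* = 89, q* = 191.
With the subsidy, sellers receive ps = pb + 18 for each unit, where pb is the price buyers pay.
Supply in terms of pb becomes qs = -521 + 8(pb + 18) = -377 + 8pb. Setting this equal to demand: 547 - 4pb = -377 + 8pb, so pb = 77.
Sellers receive ps = 77 + 18 = 95; q' = 547 − 4·77 = 239.
Buyers' price falls by p* − pb = 89 − 77 = 12; sellers' price rises by ps − p* = 95 − 89 = 6.
So producers capture 6/18 = 1/3 of each unit of subsidy.

Producer share = 1/3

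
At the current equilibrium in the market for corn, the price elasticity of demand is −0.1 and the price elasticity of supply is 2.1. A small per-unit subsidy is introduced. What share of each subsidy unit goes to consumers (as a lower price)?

For a small subsidy around the equilibrium, the benefit split depends on the relative slopes, which at a point are proportional to the elasticities.
Buyer share = εs/(εs + |εd|) = 2.1/(2.1 + 0.1) = 21/22; seller share = |εd|/(εs + |εd|) = 1/22.

Consumer share = 21/22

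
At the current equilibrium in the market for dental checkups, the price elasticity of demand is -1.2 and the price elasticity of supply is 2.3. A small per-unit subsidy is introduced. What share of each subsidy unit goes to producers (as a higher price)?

Producer share = 12/35

For a small subsidy around the equilibrium, the benefit split depends on the relative slopes, which at a point are proportional to the elasticities.
Buyer share = εs/(εs + |εd|) = 2.3/(2.3 + 1.2) = 23/35; seller share = |εd|/(εs + |εd|) = 12/35.
So producers capture 12/35 of the subsidy.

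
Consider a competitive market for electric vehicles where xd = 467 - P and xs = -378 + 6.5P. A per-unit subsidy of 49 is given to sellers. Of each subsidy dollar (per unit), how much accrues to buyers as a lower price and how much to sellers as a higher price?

Buyers gain 637/15 per unit; sellers gain 98/15 per unit

Pre-subsidy: 467 - P = -378 + 6.5P gives P* = 338/3, x* = 1063/3.
With the subsidy, sellers receive Ps = Pb + 49 for each unit, where Pb is the price buyers pay.
Supply in terms of Pb becomes xs = -378 + 6.5(Pb + 49) = -59.5 + 6.5Pb. Setting this equal to demand: 467 - Pb = -59.5 + 6.5Pb, so Pb = 70.2.
Sellers receive Ps = 70.2 + 49 = 119.2; x' = 467 − 1·70.2 = 396.8.
Buyers' price falls by P* − Pb = 338/3 − 70.2 = 637/15; sellers' price rises by Ps − P* = 119.2 − 338/3 = 98/15.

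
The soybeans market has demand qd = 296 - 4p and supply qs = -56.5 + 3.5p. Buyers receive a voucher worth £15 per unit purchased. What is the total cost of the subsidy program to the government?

Government cost = £2040

Pre-subsidy: 296 - 4p = -56.5 + 3.5p gives p* = 47, q* = 108.
With the rebate, buyers effectively pay pb = ps − 15, where ps is the price sellers receive.
Demand in terms of ps becomes qd = 296 − 4(ps − 15) = 356 - 4ps. Setting this equal to supply: 356 - 4ps = -56.5 + 3.5ps, so ps = 55.
Buyers pay pb = 55 − 15 = 40; q' = -56.5 + 3.5·55 = 136.
Government outlay = subsidy × quantity = 15 × 136 = 2040.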